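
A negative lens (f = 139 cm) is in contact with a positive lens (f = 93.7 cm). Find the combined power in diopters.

P₁ = 1/f₁ = 1/(-1.39 m) = -0.7194 D; P₂ = 1/f₂ = 1/(0.937 m) = +1.067 D.
For thin lenses in contact, P = P₁ + P₂ = (-0.7194) + (+1.067) = +0.348 D.

P = +0.348 D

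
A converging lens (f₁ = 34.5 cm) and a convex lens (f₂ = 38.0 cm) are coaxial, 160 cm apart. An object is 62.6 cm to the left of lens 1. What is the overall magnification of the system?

m = +1.03

Lens 1: 1/d_i1 = 1/(34.5) − 1/(62.6) = 0.01301, so d_i1 = 76.86 cm; m₁ = −d_i1/d_o1 = -1.228.
d_o2 = 160 − (76.86) = 83.14 cm.
Lens 2: 1/d_i2 = 1/(38.0) − 1/(83.14) = 0.01429, so d_i2 = 69.99 cm; m₂ = −d_i2/d_o2 = -0.8418.
m = m₁·m₂ = (-1.228)(-0.8418) = +1.03.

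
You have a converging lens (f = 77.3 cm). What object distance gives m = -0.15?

593 cm

m = −d_i/d_o ⇒ d_i = −m·d_o.
1/f = 1/d_o + 1/d_i = 1/d_o − 1/(m·d_o) = (1 − 1/m)/d_o, so d_o = f(1 − 1/m) = (77.30)(1 − 1/(-0.15)) = 593 cm.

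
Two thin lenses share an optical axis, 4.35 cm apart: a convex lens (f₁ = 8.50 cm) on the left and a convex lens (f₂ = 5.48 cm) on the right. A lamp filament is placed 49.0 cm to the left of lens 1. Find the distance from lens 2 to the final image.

2.85 cm

Lens 1: 1/d_i1 = 1/f₁ − 1/d_o1 = 1/(8.50) − 1/(49.0) = 0.09724, so d_i1 = 10.28 cm.
The intermediate image is 10.28 cm to the right of lens 1, which lies 5.930 cm to the right of lens 2 — a virtual object — so d_o2 = −5.930 cm.
Lens 2: 1/d_i2 = 1/f₂ − 1/d_o2 = 1/(5.48) − 1/(-5.930) = 0.3511, so d_i2 = 2.85 cm.
The final image is real, 2.85 cm to the right of lens 2 (overall magnification ≈ -0.10).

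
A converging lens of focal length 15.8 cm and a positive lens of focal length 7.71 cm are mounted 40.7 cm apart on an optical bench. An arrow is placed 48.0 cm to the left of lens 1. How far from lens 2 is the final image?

Lens 1: 1/d_i1 = 1/f₁ − 1/d_o1 = 1/(15.8) − 1/(48.0) = 0.04246, so d_i1 = 23.55 cm.
The intermediate image is 23.55 cm to the right of lens 1, which is 40.7 − (23.55) = 17.15 cm to the left of lens 2, so d_o2 = +17.15 cm.
Lens 2: 1/d_i2 = 1/f₂ − 1/d_o2 = 1/(7.71) − 1/(17.15) = 0.07139, so d_i2 = 14.0 cm.
The final image is real, 14.0 cm to the right of lens 2 (overall magnification ≈ 0.40).

14.0 cm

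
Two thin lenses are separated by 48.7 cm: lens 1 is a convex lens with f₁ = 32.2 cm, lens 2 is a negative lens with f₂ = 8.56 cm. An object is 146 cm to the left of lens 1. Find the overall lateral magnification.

Lens 1: 1/d_i1 = 1/(32.2) − 1/(146) = 0.02421, so d_i1 = 41.31 cm; m₁ = −d_i1/d_o1 = -0.2829.
d_o2 = 48.7 − (41.31) = 7.390 cm.
f₂ = −8.56 cm (diverging).
Lens 2: 1/d_i2 = 1/(-8.56) − 1/(7.390) = -0.2521, so d_i2 = -3.966 cm; m₂ = −d_i2/d_o2 = +0.5367.
m = m₁·m₂ = (-0.2829)(+0.5367) = -0.152.

m = -0.152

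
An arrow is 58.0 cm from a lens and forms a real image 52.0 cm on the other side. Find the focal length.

Real image ⇒ d_i = +52.0 cm.
1/f = 1/d_o + 1/d_i = 1/(58.0) + 1/(52.0) = 0.03647, so f = 27.4 cm.
Since f is positive, the lens is converging.

f = 27.4 cm (converging)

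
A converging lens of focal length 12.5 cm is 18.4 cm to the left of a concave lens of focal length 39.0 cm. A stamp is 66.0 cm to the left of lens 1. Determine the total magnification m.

m = -0.217

Lens 1: 1/d_i1 = 1/(12.5) − 1/(66.0) = 0.06485, so d_i1 = 15.42 cm; m₁ = −d_i1/d_o1 = -0.2336.
d_o2 = 18.4 − (15.42) = 2.980 cm.
f₂ = −39.0 cm (diverging).
Lens 2: 1/d_i2 = 1/(-39.0) − 1/(2.980) = -0.3612, so d_i2 = -2.768 cm; m₂ = −d_i2/d_o2 = +0.9290.
m = m₁·m₂ = (-0.2336)(+0.9290) = -0.217.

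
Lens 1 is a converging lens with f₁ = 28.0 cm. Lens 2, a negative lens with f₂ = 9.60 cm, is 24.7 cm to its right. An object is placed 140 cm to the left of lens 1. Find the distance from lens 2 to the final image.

141 cm

Lens 1: 1/d_i1 = 1/f₁ − 1/d_o1 = 1/(28.0) − 1/(140) = 0.02857, so d_i1 = 35.00 cm.
The intermediate image is 35.00 cm to the right of lens 1, which lies 10.30 cm to the right of lens 2 — a virtual object — so d_o2 = −10.30 cm.
Lens 2 is diverging, so f₂ = −9.60 cm.
Lens 2: 1/d_i2 = 1/f₂ − 1/d_o2 = 1/(-9.60) − 1/(-10.30) = -0.007079, so d_i2 = -141 cm.
The final image is virtual, 141 cm to the left of lens 2 (overall magnification ≈ 3.4).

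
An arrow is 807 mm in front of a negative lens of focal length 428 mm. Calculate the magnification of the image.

For a negative lens, f = -428 mm.
1/d_i = 1/f − 1/d_o = 1/(-428.0) − 1/(807) = -0.003576, so d_i = -279.7 mm.
m = −d_i/d_o = −(-279.7)/(807) = +0.347.
The image is virtual, upright and reduced, on the same side as the object.

m = +0.347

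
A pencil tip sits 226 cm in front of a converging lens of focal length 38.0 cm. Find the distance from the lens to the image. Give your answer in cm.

45.7 cm

Thin-lens equation: 1/q = 1/f − 1/p = 1/(38.00) − 1/(226) = 0.02632 − 0.004425 = 0.02189, so q = 45.7 cm.
The image is real, inverted and reduced, on the far side of the lens.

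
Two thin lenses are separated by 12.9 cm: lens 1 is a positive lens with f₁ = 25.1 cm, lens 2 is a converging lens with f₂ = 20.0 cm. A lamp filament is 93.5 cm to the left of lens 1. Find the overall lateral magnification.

m = -0.177

Lens 1: 1/d_i1 = 1/(25.1) − 1/(93.5) = 0.02915, so d_i1 = 34.31 cm; m₁ = −d_i1/d_o1 = -0.3670.
d_o2 = 12.9 − (34.31) = -21.41 cm (virtual object).
Lens 2: 1/d_i2 = 1/(20.0) − 1/(-21.41) = 0.09671, so d_i2 = 10.34 cm; m₂ = −d_i2/d_o2 = +0.4830.
m = m₁·m₂ = (-0.3670)(+0.4830) = -0.177.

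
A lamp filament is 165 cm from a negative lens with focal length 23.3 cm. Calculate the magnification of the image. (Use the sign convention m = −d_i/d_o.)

m = +0.124

For a negative lens, f = -23.3 cm.
1/d_i = 1/f − 1/d_o = 1/(-23.30) − 1/(165) = -0.04898, so d_i = -20.42 cm.
m = −d_i/d_o = −(-20.42)/(165) = +0.124.
The image is virtual, upright and reduced, on the same side as the object.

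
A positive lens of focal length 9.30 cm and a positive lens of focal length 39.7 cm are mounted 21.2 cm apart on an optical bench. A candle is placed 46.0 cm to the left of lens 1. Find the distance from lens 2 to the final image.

12.6 cm

Lens 1: 1/d_i1 = 1/f₁ − 1/d_o1 = 1/(9.30) − 1/(46.0) = 0.08579, so d_i1 = 11.66 cm.
The intermediate image is 11.66 cm to the right of lens 1, which is 21.2 − (11.66) = 9.540 cm to the left of lens 2, so d_o2 = +9.540 cm.
Lens 2: 1/d_i2 = 1/f₂ − 1/d_o2 = 1/(39.7) − 1/(9.540) = -0.07963, so d_i2 = -12.6 cm.
The final image is virtual, 12.6 cm to the left of lens 2 (overall magnification ≈ -0.33).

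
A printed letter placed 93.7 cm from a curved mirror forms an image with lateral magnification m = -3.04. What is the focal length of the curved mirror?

f = 70.5 cm (concave)

m = −d_i/d_o ⇒ d_i = −m·d_o = −(-3.04)·(93.7) = 284.8 cm.
1/f = 1/d_o + 1/d_i = 1/(93.7) + 1/(284.8) = 0.01418, so f = 70.5 cm.
Since f is positive, the curved mirror is concave.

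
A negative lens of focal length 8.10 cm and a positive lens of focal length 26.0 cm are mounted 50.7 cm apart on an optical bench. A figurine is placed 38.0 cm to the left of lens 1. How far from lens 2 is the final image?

Lens 1 is diverging, so f₁ = −8.10 cm.
Lens 1: 1/d_i1 = 1/f₁ − 1/d_o1 = 1/(-8.10) − 1/(38.0) = -0.1498, so d_i1 = -6.677 cm.
The intermediate image is 6.677 cm to the left of lens 1 (virtual), which is 50.7 − (-6.677) = 57.38 cm to the left of lens 2, so d_o2 = +57.38 cm.
Lens 2: 1/d_i2 = 1/f₂ − 1/d_o2 = 1/(26.0) − 1/(57.38) = 0.02103, so d_i2 = 47.5 cm.
The final image is real, 47.5 cm to the right of lens 2 (overall magnification ≈ -0.15).

47.5 cm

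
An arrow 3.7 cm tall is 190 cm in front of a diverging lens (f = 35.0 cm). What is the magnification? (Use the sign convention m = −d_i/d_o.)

m = +0.156

For a diverging lens, f = -35.0 cm.
1/d_i = 1/f − 1/d_o = 1/(-35.00) − 1/(190) = -0.03383, so d_i = -29.56 cm.
m = −d_i/d_o = −(-29.56)/(190) = +0.156.
The image is virtual, upright and reduced, on the same side as the object.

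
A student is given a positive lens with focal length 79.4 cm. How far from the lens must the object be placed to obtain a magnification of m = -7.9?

m = −d_i/d_o ⇒ d_i = −m·d_o.
1/f = 1/d_o + 1/d_i = 1/d_o − 1/(m·d_o) = (1 − 1/m)/d_o, so d_o = f(1 − 1/m) = (79.40)(1 − 1/(-7.9)) = 89.5 cm.

89.5 cm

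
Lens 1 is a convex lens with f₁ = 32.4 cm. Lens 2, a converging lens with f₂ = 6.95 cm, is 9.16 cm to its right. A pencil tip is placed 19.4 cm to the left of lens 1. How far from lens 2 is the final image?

Lens 1: 1/d_i1 = 1/f₁ − 1/d_o1 = 1/(32.4) − 1/(19.4) = -0.02068, so d_i1 = -48.35 cm.
The intermediate image is 48.35 cm to the left of lens 1 (virtual), which is 9.16 − (-48.35) = 57.51 cm to the left of lens 2, so d_o2 = +57.51 cm.
Lens 2: 1/d_i2 = 1/f₂ − 1/d_o2 = 1/(6.95) − 1/(57.51) = 0.1265, so d_i2 = 7.91 cm.
The final image is real, 7.91 cm to the right of lens 2 (overall magnification ≈ -0.34).

7.91 cm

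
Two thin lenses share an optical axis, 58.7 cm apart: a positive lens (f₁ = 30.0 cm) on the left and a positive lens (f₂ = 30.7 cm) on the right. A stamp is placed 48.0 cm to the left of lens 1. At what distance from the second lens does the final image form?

12.6 cm

Lens 1: 1/d_i1 = 1/f₁ − 1/d_o1 = 1/(30.0) − 1/(48.0) = 0.01250, so d_i1 = 80.00 cm.
The intermediate image is 80.00 cm to the right of lens 1, which lies 21.30 cm to the right of lens 2 — a virtual object — so d_o2 = −21.30 cm.
Lens 2: 1/d_i2 = 1/f₂ − 1/d_o2 = 1/(30.7) − 1/(-21.30) = 0.07952, so d_i2 = 12.6 cm.
The final image is real, 12.6 cm to the right of lens 2 (overall magnification ≈ -0.98).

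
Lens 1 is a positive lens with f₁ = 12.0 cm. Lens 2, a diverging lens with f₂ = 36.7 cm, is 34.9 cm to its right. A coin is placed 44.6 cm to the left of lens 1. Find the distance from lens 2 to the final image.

12.3 cm

Lens 1: 1/d_i1 = 1/f₁ − 1/d_o1 = 1/(12.0) − 1/(44.6) = 0.06091, so d_i1 = 16.42 cm.
The intermediate image is 16.42 cm to the right of lens 1, which is 34.9 − (16.42) = 18.48 cm to the left of lens 2, so d_o2 = +18.48 cm.
Lens 2 is diverging, so f₂ = −36.7 cm.
Lens 2: 1/d_i2 = 1/f₂ − 1/d_o2 = 1/(-36.7) − 1/(18.48) = -0.08136, so d_i2 = -12.3 cm.
The final image is virtual, 12.3 cm to the left of lens 2 (overall magnification ≈ -0.24).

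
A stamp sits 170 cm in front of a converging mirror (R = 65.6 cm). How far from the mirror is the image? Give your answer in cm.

40.6 cm

f = R/2 = 65.6/2 = 32.80 cm.
Mirror equation: 1/s_i = 1/f − 1/s_o = 1/(32.80) − 1/(170) = 0.03049 − 0.005882 = 0.02461, so s_i = 40.6 cm.
The image is real, inverted and reduced, in front of the mirror.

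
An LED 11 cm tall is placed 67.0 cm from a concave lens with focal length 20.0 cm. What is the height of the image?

2.53 cm

For a concave lens, f = -20.0 cm.
1/d_i = 1/f − 1/d_o = 1/(-20.00) − 1/(67.0) = -0.06493, so d_i = -15.40 cm.
m = −d_i/d_o = +0.2299.
|h_i| = |m|·h_o = 0.2299 × 11 = 2.53 cm. The image is virtual, upright and reduced, on the same side as the object.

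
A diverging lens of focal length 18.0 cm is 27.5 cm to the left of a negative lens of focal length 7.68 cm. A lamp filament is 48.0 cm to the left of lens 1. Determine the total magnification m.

f₁ = −18.0 cm (diverging).
Lens 1: 1/d_i1 = 1/(-18.0) − 1/(48.0) = -0.07639, so d_i1 = -13.09 cm; m₁ = −d_i1/d_o1 = +0.2727.
d_o2 = 27.5 − (-13.09) = 40.59 cm.
f₂ = −7.68 cm (diverging).
Lens 2: 1/d_i2 = 1/(-7.68) − 1/(40.59) = -0.1548, so d_i2 = -6.458 cm; m₂ = −d_i2/d_o2 = +0.1591.
m = m₁·m₂ = (+0.2727)(+0.1591) = +0.0434.

m = +0.0434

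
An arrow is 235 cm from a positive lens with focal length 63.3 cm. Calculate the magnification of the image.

m = -0.369

1/d_i = 1/f − 1/d_o = 1/(63.30) − 1/(235) = 0.01154, so d_i = 86.64 cm.
m = −d_i/d_o = −(86.64)/(235) = -0.369.
The image is real, inverted and reduced, on the far side of the lens.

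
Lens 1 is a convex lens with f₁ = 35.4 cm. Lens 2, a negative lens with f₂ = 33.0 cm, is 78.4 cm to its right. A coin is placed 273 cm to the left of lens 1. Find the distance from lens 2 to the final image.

17.6 cm

Lens 1: 1/d_i1 = 1/f₁ − 1/d_o1 = 1/(35.4) − 1/(273) = 0.02459, so d_i1 = 40.67 cm.
The intermediate image is 40.67 cm to the right of lens 1, which is 78.4 − (40.67) = 37.73 cm to the left of lens 2, so d_o2 = +37.73 cm.
Lens 2 is diverging, so f₂ = −33.0 cm.
Lens 2: 1/d_i2 = 1/f₂ − 1/d_o2 = 1/(-33.0) − 1/(37.73) = -0.05681, so d_i2 = -17.6 cm.
The final image is virtual, 17.6 cm to the left of lens 2 (overall magnification ≈ -0.070).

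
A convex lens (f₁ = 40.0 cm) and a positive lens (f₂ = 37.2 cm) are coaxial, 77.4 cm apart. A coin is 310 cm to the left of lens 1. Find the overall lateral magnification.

Lens 1: 1/d_i1 = 1/(40.0) − 1/(310) = 0.02177, so d_i1 = 45.93 cm; m₁ = −d_i1/d_o1 = -0.1482.
d_o2 = 77.4 − (45.93) = 31.47 cm.
Lens 2: 1/d_i2 = 1/(37.2) − 1/(31.47) = -0.004895, so d_i2 = -204.3 cm; m₂ = −d_i2/d_o2 = +6.492.
m = m₁·m₂ = (-0.1482)(+6.492) = -0.962.

m = -0.962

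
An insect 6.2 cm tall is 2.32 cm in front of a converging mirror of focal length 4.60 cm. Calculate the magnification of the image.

1/d_i = 1/f − 1/d_o = 1/(4.600) − 1/(2.32) = -0.2136, so d_i = -4.681 cm.
m = −d_i/d_o = −(-4.681)/(2.32) = +2.02.
The image is virtual, upright and enlarged, behind the mirror.

m = +2.02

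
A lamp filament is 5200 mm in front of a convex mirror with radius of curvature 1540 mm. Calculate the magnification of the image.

m = +0.129

f = R/2 = 1540/2 = 770.0 mm; for a convex mirror, f = -770.0 mm.
1/d_i = 1/f − 1/d_o = 1/(-770.0) − 1/(5200) = -0.001491, so d_i = -670.7 mm.
m = −d_i/d_o = −(-670.7)/(5200) = +0.129.
The image is virtual, upright and reduced, behind the mirror.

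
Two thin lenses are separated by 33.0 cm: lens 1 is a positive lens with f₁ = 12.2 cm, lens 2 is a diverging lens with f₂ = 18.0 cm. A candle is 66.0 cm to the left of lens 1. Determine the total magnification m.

Lens 1: 1/d_i1 = 1/(12.2) − 1/(66.0) = 0.06682, so d_i1 = 14.97 cm; m₁ = −d_i1/d_o1 = -0.2268.
d_o2 = 33.0 − (14.97) = 18.03 cm.
f₂ = −18.0 cm (diverging).
Lens 2: 1/d_i2 = 1/(-18.0) − 1/(18.03) = -0.1110, so d_i2 = -9.007 cm; m₂ = −d_i2/d_o2 = +0.4996.
m = m₁·m₂ = (-0.2268)(+0.4996) = -0.113.

m = -0.113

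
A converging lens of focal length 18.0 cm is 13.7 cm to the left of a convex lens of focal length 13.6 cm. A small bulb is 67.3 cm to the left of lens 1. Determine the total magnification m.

Lens 1: 1/d_i1 = 1/(18.0) − 1/(67.3) = 0.04070, so d_i1 = 24.57 cm; m₁ = −d_i1/d_o1 = -0.3651.
d_o2 = 13.7 − (24.57) = -10.87 cm (virtual object).
Lens 2: 1/d_i2 = 1/(13.6) − 1/(-10.87) = 0.1655, so d_i2 = 6.041 cm; m₂ = −d_i2/d_o2 = +0.5558.
m = m₁·m₂ = (-0.3651)(+0.5558) = -0.203.

m = -0.203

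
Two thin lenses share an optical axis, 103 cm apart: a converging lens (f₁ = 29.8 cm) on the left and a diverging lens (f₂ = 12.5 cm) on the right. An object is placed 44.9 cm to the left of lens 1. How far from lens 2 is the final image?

6.69 cm

Lens 1: 1/d_i1 = 1/f₁ − 1/d_o1 = 1/(29.8) − 1/(44.9) = 0.01129, so d_i1 = 88.61 cm.
The intermediate image is 88.61 cm to the right of lens 1, which is 103 − (88.61) = 14.39 cm to the left of lens 2, so d_o2 = +14.39 cm.
Lens 2 is diverging, so f₂ = −12.5 cm.
Lens 2: 1/d_i2 = 1/f₂ − 1/d_o2 = 1/(-12.5) − 1/(14.39) = -0.1495, so d_i2 = -6.69 cm.
The final image is virtual, 6.69 cm to the left of lens 2 (overall magnification ≈ -0.92).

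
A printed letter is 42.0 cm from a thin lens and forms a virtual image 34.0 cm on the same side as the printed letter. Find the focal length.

Virtual image ⇒ d_i = −34.0 cm.
1/f = 1/d_o + 1/d_i = 1/(42.0) + 1/(-34.0) = -0.005602, so f = -178 cm.
Since f is negative, the thin lens is diverging.

f = -178 cm (diverging)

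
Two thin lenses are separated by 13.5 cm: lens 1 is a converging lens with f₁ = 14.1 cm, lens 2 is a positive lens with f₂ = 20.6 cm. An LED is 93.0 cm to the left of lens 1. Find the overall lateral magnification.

Lens 1: 1/d_i1 = 1/(14.1) − 1/(93.0) = 0.06017, so d_i1 = 16.62 cm; m₁ = −d_i1/d_o1 = -0.1787.
d_o2 = 13.5 − (16.62) = -3.120 cm (virtual object).
Lens 2: 1/d_i2 = 1/(20.6) − 1/(-3.120) = 0.3691, so d_i2 = 2.710 cm; m₂ = −d_i2/d_o2 = +0.8685.
m = m₁·m₂ = (-0.1787)(+0.8685) = -0.155.

m = -0.155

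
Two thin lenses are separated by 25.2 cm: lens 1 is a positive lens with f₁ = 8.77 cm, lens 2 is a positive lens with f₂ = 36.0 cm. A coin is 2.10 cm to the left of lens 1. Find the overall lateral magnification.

Lens 1: 1/d_i1 = 1/(8.77) − 1/(2.10) = -0.3622, so d_i1 = -2.761 cm; m₁ = −d_i1/d_o1 = +1.315.
d_o2 = 25.2 − (-2.761) = 27.96 cm.
Lens 2: 1/d_i2 = 1/(36.0) − 1/(27.96) = -0.007988, so d_i2 = -125.2 cm; m₂ = −d_i2/d_o2 = +4.478.
m = m₁·m₂ = (+1.315)(+4.478) = +5.89.

m = +5.89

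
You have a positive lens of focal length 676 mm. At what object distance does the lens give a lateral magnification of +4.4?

m = −d_i/d_o ⇒ d_i = −m·d_o.
1/f = 1/d_o + 1/d_i = 1/d_o − 1/(m·d_o) = (1 − 1/m)/d_o, so d_o = f(1 − 1/m) = (676.0)(1 − 1/(+4.4)) = 522 mm.

522 mm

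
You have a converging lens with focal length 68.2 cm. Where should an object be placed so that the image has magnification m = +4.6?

53.4 cm

m = −d_i/d_o ⇒ d_i = −m·d_o.
1/f = 1/d_o + 1/d_i = 1/d_o − 1/(m·d_o) = (1 − 1/m)/d_o, so d_o = f(1 − 1/m) = (68.20)(1 − 1/(+4.6)) = 53.4 cm.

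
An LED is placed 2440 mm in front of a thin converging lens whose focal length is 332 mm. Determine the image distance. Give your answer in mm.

384 mm

Thin-lens equation: 1/v = 1/f − 1/u = 1/(332.0) − 1/(2440) = 0.003012 − 0.0004098 = 0.002602, so v = 384 mm.
The image is real, inverted and reduced, on the far side of the lens.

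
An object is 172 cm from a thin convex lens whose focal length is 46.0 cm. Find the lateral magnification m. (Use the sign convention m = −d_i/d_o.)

m = -0.365

1/d_i = 1/f − 1/d_o = 1/(46.00) − 1/(172) = 0.01593, so d_i = 62.79 cm.
m = −d_i/d_o = −(62.79)/(172) = -0.365.
The image is real, inverted and reduced, on the far side of the lens.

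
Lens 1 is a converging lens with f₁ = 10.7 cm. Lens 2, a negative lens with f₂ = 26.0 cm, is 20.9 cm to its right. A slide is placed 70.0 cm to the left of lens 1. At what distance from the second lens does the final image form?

Lens 1: 1/d_i1 = 1/f₁ − 1/d_o1 = 1/(10.7) − 1/(70.0) = 0.07917, so d_i1 = 12.63 cm.
The intermediate image is 12.63 cm to the right of lens 1, which is 20.9 − (12.63) = 8.270 cm to the left of lens 2, so d_o2 = +8.270 cm.
Lens 2 is diverging, so f₂ = −26.0 cm.
Lens 2: 1/d_i2 = 1/f₂ − 1/d_o2 = 1/(-26.0) − 1/(8.270) = -0.1594, so d_i2 = -6.27 cm.
The final image is virtual, 6.27 cm to the left of lens 2 (overall magnification ≈ -0.14).

6.27 cm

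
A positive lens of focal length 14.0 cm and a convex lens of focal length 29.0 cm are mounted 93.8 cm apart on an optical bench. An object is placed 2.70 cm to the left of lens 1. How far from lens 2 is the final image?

Lens 1: 1/d_i1 = 1/f₁ − 1/d_o1 = 1/(14.0) − 1/(2.70) = -0.2989, so d_i1 = -3.345 cm.
The intermediate image is 3.345 cm to the left of lens 1 (virtual), which is 93.8 − (-3.345) = 97.14 cm to the left of lens 2, so d_o2 = +97.14 cm.
Lens 2: 1/d_i2 = 1/f₂ − 1/d_o2 = 1/(29.0) − 1/(97.14) = 0.02419, so d_i2 = 41.3 cm.
The final image is real, 41.3 cm to the right of lens 2 (overall magnification ≈ -0.53).

41.3 cm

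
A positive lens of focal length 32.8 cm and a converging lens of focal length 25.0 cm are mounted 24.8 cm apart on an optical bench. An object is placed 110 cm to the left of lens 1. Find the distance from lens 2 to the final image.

11.7 cm

Lens 1: 1/d_i1 = 1/f₁ − 1/d_o1 = 1/(32.8) − 1/(110) = 0.02140, so d_i1 = 46.74 cm.
The intermediate image is 46.74 cm to the right of lens 1, which lies 21.94 cm to the right of lens 2 — a virtual object — so d_o2 = −21.94 cm.
Lens 2: 1/d_i2 = 1/f₂ − 1/d_o2 = 1/(25.0) − 1/(-21.94) = 0.08558, so d_i2 = 11.7 cm.
The final image is real, 11.7 cm to the right of lens 2 (overall magnification ≈ -0.23).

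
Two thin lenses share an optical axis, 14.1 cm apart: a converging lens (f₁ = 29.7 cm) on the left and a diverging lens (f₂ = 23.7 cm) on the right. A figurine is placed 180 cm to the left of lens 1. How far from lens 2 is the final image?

Lens 1: 1/d_i1 = 1/f₁ − 1/d_o1 = 1/(29.7) − 1/(180) = 0.02811, so d_i1 = 35.57 cm.
The intermediate image is 35.57 cm to the right of lens 1, which lies 21.47 cm to the right of lens 2 — a virtual object — so d_o2 = −21.47 cm.
Lens 2 is diverging, so f₂ = −23.7 cm.
Lens 2: 1/d_i2 = 1/f₂ − 1/d_o2 = 1/(-23.7) − 1/(-21.47) = 0.004383, so d_i2 = 228 cm.
The final image is real, 228 cm to the right of lens 2 (overall magnification ≈ -2.1).

228 cm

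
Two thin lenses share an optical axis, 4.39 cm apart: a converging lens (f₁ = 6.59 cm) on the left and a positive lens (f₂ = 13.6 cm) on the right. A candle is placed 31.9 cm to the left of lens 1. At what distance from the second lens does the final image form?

3.04 cm

Lens 1: 1/d_i1 = 1/f₁ − 1/d_o1 = 1/(6.59) − 1/(31.9) = 0.1204, so d_i1 = 8.306 cm.
The intermediate image is 8.306 cm to the right of lens 1, which lies 3.916 cm to the right of lens 2 — a virtual object — so d_o2 = −3.916 cm.
Lens 2: 1/d_i2 = 1/f₂ − 1/d_o2 = 1/(13.6) − 1/(-3.916) = 0.3289, so d_i2 = 3.04 cm.
The final image is real, 3.04 cm to the right of lens 2 (overall magnification ≈ -0.20).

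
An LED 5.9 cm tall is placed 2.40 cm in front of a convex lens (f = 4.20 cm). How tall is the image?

13.8 cm

1/d_i = 1/f − 1/d_o = 1/(4.200) − 1/(2.40) = -0.1786, so d_i = -5.600 cm.
m = −d_i/d_o = +2.333.
|h_i| = |m|·h_o = 2.333 × 5.9 = 13.8 cm. The image is virtual, upright and enlarged, on the same side as the object.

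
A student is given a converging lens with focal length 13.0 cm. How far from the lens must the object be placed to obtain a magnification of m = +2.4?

m = −d_i/d_o ⇒ d_i = −m·d_o.
1/f = 1/d_o + 1/d_i = 1/d_o − 1/(m·d_o) = (1 − 1/m)/d_o, so d_o = f(1 − 1/m) = (13.00)(1 − 1/(+2.4)) = 7.58 cm.

7.58 cm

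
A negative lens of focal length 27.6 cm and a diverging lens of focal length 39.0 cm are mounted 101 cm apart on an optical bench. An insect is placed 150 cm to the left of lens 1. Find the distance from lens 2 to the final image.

Lens 1 is diverging, so f₁ = −27.6 cm.
Lens 1: 1/d_i1 = 1/f₁ − 1/d_o1 = 1/(-27.6) − 1/(150) = -0.04290, so d_i1 = -23.31 cm.
The intermediate image is 23.31 cm to the left of lens 1 (virtual), which is 101 − (-23.31) = 124.3 cm to the left of lens 2, so d_o2 = +124.3 cm.
Lens 2 is diverging, so f₂ = −39.0 cm.
Lens 2: 1/d_i2 = 1/f₂ − 1/d_o2 = 1/(-39.0) − 1/(124.3) = -0.03369, so d_i2 = -29.7 cm.
The final image is virtual, 29.7 cm to the left of lens 2 (overall magnification ≈ 0.037).

29.7 cm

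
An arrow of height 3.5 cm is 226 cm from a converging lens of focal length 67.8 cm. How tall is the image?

1.50 cm

1/d_i = 1/f − 1/d_o = 1/(67.80) − 1/(226) = 0.01032, so d_i = 96.86 cm.
m = −d_i/d_o = -0.4286.
|h_i| = |m|·h_o = 0.4286 × 3.5 = 1.50 cm. The image is real, inverted and reduced, on the far side of the lens.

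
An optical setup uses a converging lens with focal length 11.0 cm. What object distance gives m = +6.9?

m = −d_i/d_o ⇒ d_i = −m·d_o.
1/f = 1/d_o + 1/d_i = 1/d_o − 1/(m·d_o) = (1 − 1/m)/d_o, so d_o = f(1 − 1/m) = (11.00)(1 − 1/(+6.9)) = 9.41 cm.

9.41 cm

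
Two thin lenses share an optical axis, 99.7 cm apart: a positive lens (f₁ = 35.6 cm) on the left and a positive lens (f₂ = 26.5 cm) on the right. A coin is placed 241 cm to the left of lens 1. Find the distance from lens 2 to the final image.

48.8 cm

Lens 1: 1/d_i1 = 1/f₁ − 1/d_o1 = 1/(35.6) − 1/(241) = 0.02394, so d_i1 = 41.77 cm.
The intermediate image is 41.77 cm to the right of lens 1, which is 99.7 − (41.77) = 57.93 cm to the left of lens 2, so d_o2 = +57.93 cm.
Lens 2: 1/d_i2 = 1/f₂ − 1/d_o2 = 1/(26.5) − 1/(57.93) = 0.02047, so d_i2 = 48.8 cm.
The final image is real, 48.8 cm to the right of lens 2 (overall magnification ≈ 0.15).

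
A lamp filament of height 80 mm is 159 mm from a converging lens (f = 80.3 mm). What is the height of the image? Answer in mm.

81.6 mm

1/d_i = 1/f − 1/d_o = 1/(80.30) − 1/(159) = 0.006164, so d_i = 162.2 mm.
m = −d_i/d_o = -1.020.
|h_i| = |m|·h_o = 1.020 × 80 = 81.6 mm. The image is real, inverted and enlarged, on the far side of the lens.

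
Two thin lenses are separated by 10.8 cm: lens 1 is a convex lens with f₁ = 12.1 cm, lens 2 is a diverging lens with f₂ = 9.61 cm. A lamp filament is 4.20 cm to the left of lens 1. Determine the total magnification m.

Lens 1: 1/d_i1 = 1/(12.1) − 1/(4.20) = -0.1555, so d_i1 = -6.433 cm; m₁ = −d_i1/d_o1 = +1.532.
d_o2 = 10.8 − (-6.433) = 17.23 cm.
f₂ = −9.61 cm (diverging).
Lens 2: 1/d_i2 = 1/(-9.61) − 1/(17.23) = -0.1621, so d_i2 = -6.169 cm; m₂ = −d_i2/d_o2 = +0.3580.
m = m₁·m₂ = (+1.532)(+0.3580) = +0.548.

m = +0.548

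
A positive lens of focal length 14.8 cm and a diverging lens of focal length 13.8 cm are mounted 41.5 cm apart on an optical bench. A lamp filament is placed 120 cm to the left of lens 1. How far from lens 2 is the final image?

8.84 cm

Lens 1: 1/d_i1 = 1/f₁ − 1/d_o1 = 1/(14.8) − 1/(120) = 0.05923, so d_i1 = 16.88 cm.
The intermediate image is 16.88 cm to the right of lens 1, which is 41.5 − (16.88) = 24.62 cm to the left of lens 2, so d_o2 = +24.62 cm.
Lens 2 is diverging, so f₂ = −13.8 cm.
Lens 2: 1/d_i2 = 1/f₂ − 1/d_o2 = 1/(-13.8) − 1/(24.62) = -0.1131, so d_i2 = -8.84 cm.
The final image is virtual, 8.84 cm to the left of lens 2 (overall magnification ≈ -0.051).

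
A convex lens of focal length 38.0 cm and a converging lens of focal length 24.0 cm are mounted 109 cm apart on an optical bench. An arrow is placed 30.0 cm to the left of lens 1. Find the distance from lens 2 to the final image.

26.5 cm

Lens 1: 1/d_i1 = 1/f₁ − 1/d_o1 = 1/(38.0) − 1/(30.0) = -0.007018, so d_i1 = -142.5 cm.
The intermediate image is 142.5 cm to the left of lens 1 (virtual), which is 109 − (-142.5) = 251.5 cm to the left of lens 2, so d_o2 = +251.5 cm.
Lens 2: 1/d_i2 = 1/f₂ − 1/d_o2 = 1/(24.0) − 1/(251.5) = 0.03769, so d_i2 = 26.5 cm.
The final image is real, 26.5 cm to the right of lens 2 (overall magnification ≈ -0.50).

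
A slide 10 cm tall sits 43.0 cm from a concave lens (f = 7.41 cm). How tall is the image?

For a concave lens, f = -7.41 cm.
1/d_i = 1/f − 1/d_o = 1/(-7.410) − 1/(43.0) = -0.1582, so d_i = -6.321 cm.
m = −d_i/d_o = +0.1470.
|h_i| = |m|·h_o = 0.1470 × 10 = 1.47 cm. The image is virtual, upright and reduced, on the same side as the object.

1.47 cm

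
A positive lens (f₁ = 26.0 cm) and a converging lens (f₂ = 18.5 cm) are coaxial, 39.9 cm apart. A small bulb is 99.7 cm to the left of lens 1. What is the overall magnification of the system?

m = -0.474

Lens 1: 1/d_i1 = 1/(26.0) − 1/(99.7) = 0.02843, so d_i1 = 35.17 cm; m₁ = −d_i1/d_o1 = -0.3528.
d_o2 = 39.9 − (35.17) = 4.730 cm.
Lens 2: 1/d_i2 = 1/(18.5) − 1/(4.730) = -0.1574, so d_i2 = -6.355 cm; m₂ = −d_i2/d_o2 = +1.344.
m = m₁·m₂ = (-0.3528)(+1.344) = -0.474.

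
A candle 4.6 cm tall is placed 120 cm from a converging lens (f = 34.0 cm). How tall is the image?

1.82 cm

1/d_i = 1/f − 1/d_o = 1/(34.00) − 1/(120) = 0.02108, so d_i = 47.44 cm.
m = −d_i/d_o = -0.3953.
|h_i| = |m|·h_o = 0.3953 × 4.6 = 1.82 cm. The image is real, inverted and reduced, on the far side of the lens.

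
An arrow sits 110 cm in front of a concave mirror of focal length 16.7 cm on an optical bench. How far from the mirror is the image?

Mirror equation: 1/v = 1/f − 1/u = 1/(16.70) − 1/(110) = 0.05988 − 0.009091 = 0.05079, so v = 19.7 cm.
The image is real, inverted and reduced, in front of the mirror.

19.7 cm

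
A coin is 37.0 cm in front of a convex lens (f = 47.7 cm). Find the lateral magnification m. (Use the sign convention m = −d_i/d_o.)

m = +4.46

1/d_i = 1/f − 1/d_o = 1/(47.70) − 1/(37.0) = -0.006063, so d_i = -164.9 cm.
m = −d_i/d_o = −(-164.9)/(37.0) = +4.46.
The image is virtual, upright and enlarged, on the same side as the object.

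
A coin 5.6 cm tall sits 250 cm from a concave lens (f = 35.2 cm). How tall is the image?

0.691 cm

For a concave lens, f = -35.2 cm.
1/d_i = 1/f − 1/d_o = 1/(-35.20) − 1/(250) = -0.03241, so d_i = -30.86 cm.
m = −d_i/d_o = +0.1234.
|h_i| = |m|·h_o = 0.1234 × 5.6 = 0.691 cm. The image is virtual, upright and reduced, on the same side as the object.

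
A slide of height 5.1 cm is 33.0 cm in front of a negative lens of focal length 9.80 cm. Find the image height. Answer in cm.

1.17 cm

For a negative lens, f = -9.80 cm.
1/d_i = 1/f − 1/d_o = 1/(-9.800) − 1/(33.0) = -0.1323, so d_i = -7.556 cm.
m = −d_i/d_o = +0.2290.
|h_i| = |m|·h_o = 0.2290 × 5.1 = 1.17 cm. The image is virtual, upright and reduced, on the same side as the object.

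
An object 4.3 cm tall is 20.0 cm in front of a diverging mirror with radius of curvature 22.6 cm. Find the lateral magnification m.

m = +0.361

f = R/2 = 22.6/2 = 11.30 cm; for a diverging mirror, f = -11.30 cm.
1/d_i = 1/f − 1/d_o = 1/(-11.30) − 1/(20.0) = -0.1385, so d_i = -7.220 cm.
m = −d_i/d_o = −(-7.220)/(20.0) = +0.361.
The image is virtual, upright and reduced, behind the mirror.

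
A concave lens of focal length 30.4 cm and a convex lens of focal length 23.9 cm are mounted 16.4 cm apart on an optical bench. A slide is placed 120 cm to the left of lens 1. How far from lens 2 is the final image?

Lens 1 is diverging, so f₁ = −30.4 cm.
Lens 1: 1/d_i1 = 1/f₁ − 1/d_o1 = 1/(-30.4) − 1/(120) = -0.04123, so d_i1 = -24.26 cm.
The intermediate image is 24.26 cm to the left of lens 1 (virtual), which is 16.4 − (-24.26) = 40.66 cm to the left of lens 2, so d_o2 = +40.66 cm.
Lens 2: 1/d_i2 = 1/f₂ − 1/d_o2 = 1/(23.9) − 1/(40.66) = 0.01725, so d_i2 = 58.0 cm.
The final image is real, 58.0 cm to the right of lens 2 (overall magnification ≈ -0.29).

58.0 cm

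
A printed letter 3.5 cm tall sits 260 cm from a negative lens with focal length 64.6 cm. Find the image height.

0.697 cm

For a negative lens, f = -64.6 cm.
1/d_i = 1/f − 1/d_o = 1/(-64.60) − 1/(260) = -0.01933, so d_i = -51.74 cm.
m = −d_i/d_o = +0.1990.
|h_i| = |m|·h_o = 0.1990 × 3.5 = 0.697 cm. The image is virtual, upright and reduced, on the same side as the object.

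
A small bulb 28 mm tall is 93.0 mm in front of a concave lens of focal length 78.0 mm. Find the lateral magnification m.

For a concave lens, f = -78.0 mm.
1/d_i = 1/f − 1/d_o = 1/(-78.00) − 1/(93.0) = -0.02357, so d_i = -42.42 mm.
m = −d_i/d_o = −(-42.42)/(93.0) = +0.456.
The image is virtual, upright and reduced, on the same side as the object.

m = +0.456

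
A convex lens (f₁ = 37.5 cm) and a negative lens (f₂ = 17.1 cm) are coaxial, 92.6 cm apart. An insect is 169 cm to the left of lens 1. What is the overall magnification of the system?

m = -0.0793

Lens 1: 1/d_i1 = 1/(37.5) − 1/(169) = 0.02075, so d_i1 = 48.19 cm; m₁ = −d_i1/d_o1 = -0.2851.
d_o2 = 92.6 − (48.19) = 44.41 cm.
f₂ = −17.1 cm (diverging).
Lens 2: 1/d_i2 = 1/(-17.1) − 1/(44.41) = -0.08100, so d_i2 = -12.35 cm; m₂ = −d_i2/d_o2 = +0.2780.
m = m₁·m₂ = (-0.2851)(+0.2780) = -0.0793.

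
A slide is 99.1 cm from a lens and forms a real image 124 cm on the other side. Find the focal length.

Real image ⇒ d_i = +124 cm.
1/f = 1/d_o + 1/d_i = 1/(99.1) + 1/(124) = 0.01816, so f = 55.1 cm.
Since f is positive, the lens is converging.

f = 55.1 cm (converging)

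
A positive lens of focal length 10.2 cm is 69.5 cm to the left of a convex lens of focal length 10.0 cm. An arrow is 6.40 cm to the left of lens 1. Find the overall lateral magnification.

m = -0.350

Lens 1: 1/d_i1 = 1/(10.2) − 1/(6.40) = -0.05821, so d_i1 = -17.18 cm; m₁ = −d_i1/d_o1 = +2.684.
d_o2 = 69.5 − (-17.18) = 86.68 cm.
Lens 2: 1/d_i2 = 1/(10.0) − 1/(86.68) = 0.08846, so d_i2 = 11.30 cm; m₂ = −d_i2/d_o2 = -0.1304.
m = m₁·m₂ = (+2.684)(-0.1304) = -0.350.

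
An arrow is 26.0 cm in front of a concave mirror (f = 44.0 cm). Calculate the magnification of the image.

m = +2.44

1/d_i = 1/f − 1/d_o = 1/(44.00) − 1/(26.0) = -0.01573, so d_i = -63.56 cm.
m = −d_i/d_o = −(-63.56)/(26.0) = +2.44.
The image is virtual, upright and enlarged, behind the mirror.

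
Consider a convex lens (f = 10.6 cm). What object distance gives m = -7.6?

12.0 cm

m = −d_i/d_o ⇒ d_i = −m·d_o.
1/f = 1/d_o + 1/d_i = 1/d_o − 1/(m·d_o) = (1 − 1/m)/d_o, so d_o = f(1 − 1/m) = (10.60)(1 − 1/(-7.6)) = 12.0 cm.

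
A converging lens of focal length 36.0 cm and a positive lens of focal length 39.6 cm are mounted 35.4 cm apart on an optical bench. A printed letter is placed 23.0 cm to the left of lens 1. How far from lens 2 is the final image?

Lens 1: 1/d_i1 = 1/f₁ − 1/d_o1 = 1/(36.0) − 1/(23.0) = -0.01570, so d_i1 = -63.69 cm.
The intermediate image is 63.69 cm to the left of lens 1 (virtual), which is 35.4 − (-63.69) = 99.09 cm to the left of lens 2, so d_o2 = +99.09 cm.
Lens 2: 1/d_i2 = 1/f₂ − 1/d_o2 = 1/(39.6) − 1/(99.09) = 0.01516, so d_i2 = 66.0 cm.
The final image is real, 66.0 cm to the right of lens 2 (overall magnification ≈ -1.8).

66.0 cm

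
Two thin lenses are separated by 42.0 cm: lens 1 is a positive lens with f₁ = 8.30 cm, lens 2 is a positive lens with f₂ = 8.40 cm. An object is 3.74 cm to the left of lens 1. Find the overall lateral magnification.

Lens 1: 1/d_i1 = 1/(8.30) − 1/(3.74) = -0.1469, so d_i1 = -6.807 cm; m₁ = −d_i1/d_o1 = +1.820.
d_o2 = 42.0 − (-6.807) = 48.81 cm.
Lens 2: 1/d_i2 = 1/(8.40) − 1/(48.81) = 0.09856, so d_i2 = 10.15 cm; m₂ = −d_i2/d_o2 = -0.2079.
m = m₁·m₂ = (+1.820)(-0.2079) = -0.378.

m = -0.378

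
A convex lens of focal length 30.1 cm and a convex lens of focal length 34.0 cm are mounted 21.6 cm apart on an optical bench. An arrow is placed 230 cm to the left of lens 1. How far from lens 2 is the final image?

Lens 1: 1/d_i1 = 1/f₁ − 1/d_o1 = 1/(30.1) − 1/(230) = 0.02887, so d_i1 = 34.63 cm.
The intermediate image is 34.63 cm to the right of lens 1, which lies 13.03 cm to the right of lens 2 — a virtual object — so d_o2 = −13.03 cm.
Lens 2: 1/d_i2 = 1/f₂ − 1/d_o2 = 1/(34.0) − 1/(-13.03) = 0.1062, so d_i2 = 9.42 cm.
The final image is real, 9.42 cm to the right of lens 2 (overall magnification ≈ -0.11).

9.42 cm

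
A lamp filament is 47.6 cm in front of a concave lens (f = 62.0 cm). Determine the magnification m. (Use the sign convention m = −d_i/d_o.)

For a concave lens, f = -62.0 cm.
1/d_i = 1/f − 1/d_o = 1/(-62.00) − 1/(47.6) = -0.03714, so d_i = -26.93 cm.
m = −d_i/d_o = −(-26.93)/(47.6) = +0.566.
The image is virtual, upright and reduced, on the same side as the object.

m = +0.566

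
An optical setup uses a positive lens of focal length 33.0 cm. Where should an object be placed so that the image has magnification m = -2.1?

m = −d_i/d_o ⇒ d_i = −m·d_o.
1/f = 1/d_o + 1/d_i = 1/d_o − 1/(m·d_o) = (1 − 1/m)/d_o, so d_o = f(1 − 1/m) = (33.00)(1 − 1/(-2.1)) = 48.7 cm.

48.7 cm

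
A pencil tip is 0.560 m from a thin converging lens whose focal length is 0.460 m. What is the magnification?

1/d_i = 1/f − 1/d_o = 1/(0.4600) − 1/(0.560) = 0.3882, so d_i = 2.576 m.
m = −d_i/d_o = −(2.576)/(0.560) = -4.60.
The image is real, inverted and enlarged, on the far side of the lens.

m = -4.60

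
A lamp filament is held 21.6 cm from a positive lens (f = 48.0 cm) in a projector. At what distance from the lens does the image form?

Thin-lens equation: 1/s_i = 1/f − 1/s_o = 1/(48.00) − 1/(21.6) = 0.02083 − 0.04630 = -0.02546, so s_i = -39.3 cm.
The image is virtual, upright and enlarged, on the same side as the object.

39.3 cm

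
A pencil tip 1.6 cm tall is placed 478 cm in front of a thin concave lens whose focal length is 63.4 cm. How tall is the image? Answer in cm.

0.187 cm

For a concave lens, f = -63.4 cm.
1/d_i = 1/f − 1/d_o = 1/(-63.40) − 1/(478) = -0.01786, so d_i = -55.98 cm.
m = −d_i/d_o = +0.1171.
|h_i| = |m|·h_o = 0.1171 × 1.6 = 0.187 cm. The image is virtual, upright and reduced, on the same side as the object.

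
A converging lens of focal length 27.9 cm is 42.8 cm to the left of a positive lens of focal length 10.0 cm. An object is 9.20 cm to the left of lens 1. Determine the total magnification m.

m = -0.321

Lens 1: 1/d_i1 = 1/(27.9) − 1/(9.20) = -0.07285, so d_i1 = -13.73 cm; m₁ = −d_i1/d_o1 = +1.492.
d_o2 = 42.8 − (-13.73) = 56.53 cm.
Lens 2: 1/d_i2 = 1/(10.0) − 1/(56.53) = 0.08231, so d_i2 = 12.15 cm; m₂ = −d_i2/d_o2 = -0.2149.
m = m₁·m₂ = (+1.492)(-0.2149) = -0.321.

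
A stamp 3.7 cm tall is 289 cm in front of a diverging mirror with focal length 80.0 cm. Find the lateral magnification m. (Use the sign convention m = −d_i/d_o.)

m = +0.217

For a diverging mirror, f = -80.0 cm.
1/d_i = 1/f − 1/d_o = 1/(-80.00) − 1/(289) = -0.01596, so d_i = -62.66 cm.
m = −d_i/d_o = −(-62.66)/(289) = +0.217.
The image is virtual, upright and reduced, behind the mirror.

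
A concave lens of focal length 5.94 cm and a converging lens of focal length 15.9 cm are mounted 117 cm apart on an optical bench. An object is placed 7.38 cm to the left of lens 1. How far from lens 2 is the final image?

18.3 cm

Lens 1 is diverging, so f₁ = −5.94 cm.
Lens 1: 1/d_i1 = 1/f₁ − 1/d_o1 = 1/(-5.94) − 1/(7.38) = -0.3039, so d_i1 = -3.291 cm.
The intermediate image is 3.291 cm to the left of lens 1 (virtual), which is 117 − (-3.291) = 120.3 cm to the left of lens 2, so d_o2 = +120.3 cm.
Lens 2: 1/d_i2 = 1/f₂ − 1/d_o2 = 1/(15.9) − 1/(120.3) = 0.05458, so d_i2 = 18.3 cm.
The final image is real, 18.3 cm to the right of lens 2 (overall magnification ≈ -0.068).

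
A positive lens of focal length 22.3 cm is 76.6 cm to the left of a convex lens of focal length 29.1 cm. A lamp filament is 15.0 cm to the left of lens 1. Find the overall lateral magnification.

Lens 1: 1/d_i1 = 1/(22.3) − 1/(15.0) = -0.02182, so d_i1 = -45.82 cm; m₁ = −d_i1/d_o1 = +3.055.
d_o2 = 76.6 − (-45.82) = 122.4 cm.
Lens 2: 1/d_i2 = 1/(29.1) − 1/(122.4) = 0.02619, so d_i2 = 38.18 cm; m₂ = −d_i2/d_o2 = -0.3119.
m = m₁·m₂ = (+3.055)(-0.3119) = -0.953.

m = -0.953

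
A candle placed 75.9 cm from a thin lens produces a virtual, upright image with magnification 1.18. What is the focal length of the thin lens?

m = −d_i/d_o ⇒ d_i = −m·d_o = −(+1.18)·(75.9) = -89.56 cm.
1/f = 1/d_o + 1/d_i = 1/(75.9) + 1/(-89.56) = 0.002010, so f = 498 cm.
Since f is positive, the thin lens is converging.

f = 498 cm (converging)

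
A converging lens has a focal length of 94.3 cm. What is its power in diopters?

P = +1.06 D

f = 94.3 cm = 0.943 m.
P = 1/f = 1/(0.943 m) = +1.06 D.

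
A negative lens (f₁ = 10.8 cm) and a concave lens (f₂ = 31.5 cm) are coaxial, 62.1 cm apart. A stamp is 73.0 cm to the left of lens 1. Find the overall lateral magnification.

m = +0.0394

f₁ = −10.8 cm (diverging).
Lens 1: 1/d_i1 = 1/(-10.8) − 1/(73.0) = -0.1063, so d_i1 = -9.408 cm; m₁ = −d_i1/d_o1 = +0.1289.
d_o2 = 62.1 − (-9.408) = 71.51 cm.
f₂ = −31.5 cm (diverging).
Lens 2: 1/d_i2 = 1/(-31.5) − 1/(71.51) = -0.04573, so d_i2 = -21.87 cm; m₂ = −d_i2/d_o2 = +0.3058.
m = m₁·m₂ = (+0.1289)(+0.3058) = +0.0394.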